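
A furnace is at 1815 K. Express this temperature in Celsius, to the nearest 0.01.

1541.85°C

In Celsius: 1815 - 273.15 = 1541.8500°C.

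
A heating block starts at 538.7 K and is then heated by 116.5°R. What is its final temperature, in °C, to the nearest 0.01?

330.27°C

Initial temperature in Celsius: 538.7 - 273.15 = 265.5500°C.
The 116.5°R change is an interval, so only the factor 5/9 applies: +116.5 × 5/9 = +64.7222°C.
Final Celsius temperature: 265.5500 + 64.7222 = 330.2722°C.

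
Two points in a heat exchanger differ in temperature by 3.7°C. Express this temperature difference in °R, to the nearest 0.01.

6.66°R

Only the scale ratio 1.8 matters for a change in temperature.
3.7 × 1.8 = 6.66.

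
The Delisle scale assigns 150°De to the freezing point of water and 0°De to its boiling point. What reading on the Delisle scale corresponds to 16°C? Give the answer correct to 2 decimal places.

Linearly onto the Delisle scale: 150 + (16.0000 / 100) × (0 - 150) = 126.00°De.

126.00°De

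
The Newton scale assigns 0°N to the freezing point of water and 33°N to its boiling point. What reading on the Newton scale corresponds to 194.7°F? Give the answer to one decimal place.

First in Celsius: (194.7 - 32) × 5/9 = 90.3889°C.
Linearly onto the Newton scale: 0 + (90.3889 / 100) × (33 - 0) = 29.8°N.

29.8°N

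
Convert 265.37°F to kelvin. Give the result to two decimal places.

In Celsius: (265.37 - 32) × 5/9 = 129.6500°C.
In kelvin: 129.6500 + 273.15 = 402.80 K.

402.80 K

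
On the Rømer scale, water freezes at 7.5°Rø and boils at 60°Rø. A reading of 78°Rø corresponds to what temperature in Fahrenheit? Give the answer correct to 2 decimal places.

273.71°F

Linear interpolation between the fixed points: C = (78 - 7.5) × 100 / (60 - 7.5) = 134.2857°C.
Then 134.2857 × 1.8 + 32 = 273.71°F.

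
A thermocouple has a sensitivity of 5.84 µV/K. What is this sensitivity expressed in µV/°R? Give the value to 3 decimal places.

3.244 µV/°R

The quantity depends on a temperature interval, so only the ratio of degree sizes applies; the offset between the scales is irrelevant.
A change of 1°R is a change of 5/9 K, so per °R the value is 5.84 × 5/9 = 3.244.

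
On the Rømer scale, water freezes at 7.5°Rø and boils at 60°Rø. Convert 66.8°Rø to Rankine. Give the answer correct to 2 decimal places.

694.98°R

Linear interpolation between the fixed points: C = (66.8 - 7.5) × 100 / (60 - 7.5) = 112.9524°C.
Then 112.9524 × 1.8 + 491.67 = 694.98°R.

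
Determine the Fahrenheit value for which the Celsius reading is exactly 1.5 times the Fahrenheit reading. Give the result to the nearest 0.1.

Let F be the Fahrenheit reading. The Celsius reading is C = 5/9·F - 17.7778.
Require C = 1.5·F: 5/9·F - 17.7778 = 1.5·F.
(-17/18)·F = 17.7778  ⇒  F = -18.8.

-18.8°F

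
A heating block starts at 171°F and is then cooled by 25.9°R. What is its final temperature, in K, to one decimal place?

336.0 K

Initial temperature in Celsius: (171 - 32) × 5/9 = 77.2222°C.
The 25.9°R change is an interval, so only the factor 5/9 applies: -25.9 × 5/9 = -14.3889°C.
Final Celsius temperature: 77.2222 - 14.3889 = 62.8333°C.
In kelvin: 62.8333 + 273.15 = 336.0 K.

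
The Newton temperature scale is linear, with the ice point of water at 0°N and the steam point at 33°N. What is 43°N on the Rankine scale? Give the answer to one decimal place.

726.2°R

Linear interpolation between the fixed points: C = (43 - 0) × 100 / (33 - 0) = 130.3030°C.
Then 130.3030 × 1.8 + 491.67 = 726.2°R.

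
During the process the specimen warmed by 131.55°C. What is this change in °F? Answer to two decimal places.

Only the scale ratio 1.8 matters for a change in temperature.
131.55 × 1.8 = 236.79.

236.79°F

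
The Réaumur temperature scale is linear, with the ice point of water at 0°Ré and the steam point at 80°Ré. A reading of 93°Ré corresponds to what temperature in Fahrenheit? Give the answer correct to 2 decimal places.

Linear interpolation between the fixed points: C = (93 - 0) × 100 / (80 - 0) = 116.2500°C.
Then 116.2500 × 1.8 + 32 = 241.25°F.

241.25°F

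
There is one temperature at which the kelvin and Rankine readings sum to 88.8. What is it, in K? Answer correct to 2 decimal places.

31.71 K

Let K be the kelvin reading. The Rankine reading is R = 1.8·K.
Require K + R = 88.8: (2.8)·K = 88.8.
K = (88.8) / (2.8) = 31.71.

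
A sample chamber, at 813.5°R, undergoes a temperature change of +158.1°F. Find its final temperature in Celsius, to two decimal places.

Initial temperature in Celsius: (813.5 - 491.67) × 5/9 = 178.7944°C.
The 158.1°F change is an interval, so only the factor 5/9 applies: +158.1 × 5/9 = +87.8333°C.
Final Celsius temperature: 178.7944 + 87.8333 = 266.6278°C.

266.63°C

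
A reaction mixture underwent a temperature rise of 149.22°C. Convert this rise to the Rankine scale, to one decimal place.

268.6°R

Only the scale ratio 1.8 matters for a change in temperature.
149.22 × 1.8 = 268.6.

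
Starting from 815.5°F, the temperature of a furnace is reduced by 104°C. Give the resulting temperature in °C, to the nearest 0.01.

331.28°C

Initial temperature in Celsius: (815.5 - 32) × 5/9 = 435.2778°C.
Final Celsius temperature: 435.2778 - 104.0000 = 331.2778°C.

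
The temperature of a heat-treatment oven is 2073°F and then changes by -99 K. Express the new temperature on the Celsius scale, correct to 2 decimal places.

1034.89°C

Initial temperature in Celsius: (2073 - 32) × 5/9 = 1133.8889°C.
The 99 K change is an interval; Kelvin and Celsius degrees are the same size, so ΔC = -99°C.
Final Celsius temperature: 1133.8889 - 99.0000 = 1034.8889°C.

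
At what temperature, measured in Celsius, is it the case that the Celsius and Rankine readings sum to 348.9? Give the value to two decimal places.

-50.99°C

Let C be the Celsius reading. The Rankine reading is R = 1.8·C + 491.67.
Require C + R = 348.9: (2.8)·C + 491.67 = 348.9.
C = (348.9 - 491.67) / (2.8) = -50.99.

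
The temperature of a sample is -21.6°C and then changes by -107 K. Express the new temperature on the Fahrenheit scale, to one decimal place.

The 107 K change is an interval; Kelvin and Celsius degrees are the same size, so ΔC = -107°C.
Final Celsius temperature: -21.6000 - 107.0000 = -128.6000°C.
In Fahrenheit: -128.6000 × 1.8 + 32 = -199.5°F.

-199.5°F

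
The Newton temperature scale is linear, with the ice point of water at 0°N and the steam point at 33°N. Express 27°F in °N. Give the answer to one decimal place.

-0.9°N

First in Celsius: (27 - 32) × 5/9 = -2.7778°C.
Linearly onto the Newton scale: 0 + (-2.7778 / 100) × (33 - 0) = -0.9°N.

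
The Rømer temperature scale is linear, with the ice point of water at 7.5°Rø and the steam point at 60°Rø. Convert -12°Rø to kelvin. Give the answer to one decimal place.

236.0 K

Linear interpolation between the fixed points: C = (-12 - 7.5) × 100 / (60 - 7.5) = -37.1429°C.
Then -37.1429 + 273.15 = 236.0 K.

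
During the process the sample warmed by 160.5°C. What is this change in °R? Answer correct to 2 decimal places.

288.90°R

An interval of 1°C corresponds to 1.8°R.
160.5 × 1.8 = 288.90.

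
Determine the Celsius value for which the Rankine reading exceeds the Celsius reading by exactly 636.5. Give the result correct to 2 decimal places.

181.04°C

Let C be the Celsius reading. The Rankine reading is R = 1.8·C + 491.67.
Require R - C = 636.5: (0.8)·C + 491.67 = 636.5.
C = (636.5 - 491.67) / (0.8) = 181.04.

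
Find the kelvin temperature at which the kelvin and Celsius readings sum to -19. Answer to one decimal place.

Let K be the kelvin reading. The Celsius reading is C = 1·K - 273.15.
Require K + C = -19: (2)·K - 273.15 = -19.
K = (-19 + 273.15) / (2) = 127.1.

127.1 K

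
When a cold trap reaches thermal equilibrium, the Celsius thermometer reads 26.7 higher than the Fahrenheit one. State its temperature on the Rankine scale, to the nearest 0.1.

359.6°R

Let x be the Fahrenheit reading; then the Celsius reading is 5/9·x - 17.7778.
(5/9·x - 17.7778) - x = 26.7  ⇒  (-4/9)·x = 44.4778  ⇒  x = -100.0750°F.
In Celsius: (-100.075 - 32) × 5/9 = -73.3750°C.
In Rankine: -73.3750 × 1.8 + 491.67 = 359.6°R.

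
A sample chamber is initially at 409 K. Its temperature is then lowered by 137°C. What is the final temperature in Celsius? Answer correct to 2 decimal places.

Initial temperature in Celsius: 409 - 273.15 = 135.8500°C.
Final Celsius temperature: 135.8500 - 137.0000 = -1.1500°C.

-1.15°C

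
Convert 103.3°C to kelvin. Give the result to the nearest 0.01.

376.45 K

In kelvin: 103.3000 + 273.15 = 376.45 K.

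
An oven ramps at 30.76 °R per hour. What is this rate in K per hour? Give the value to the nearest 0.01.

17.09 K/hour

Since only a temperature interval is involved, the additive offset between the scales drops out.
A change of 1°R is a change of 5/9 K, so 30.76 × 5/9 = 17.09.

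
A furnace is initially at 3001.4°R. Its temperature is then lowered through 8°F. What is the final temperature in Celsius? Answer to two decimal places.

1389.85°C

Initial temperature in Celsius: (3001.4 - 491.67) × 5/9 = 1394.2944°C.
The 8°F change is an interval, so only the factor 5/9 applies: -8 × 5/9 = -4.4444°C.
Final Celsius temperature: 1394.2944 - 4.4444 = 1389.8500°C.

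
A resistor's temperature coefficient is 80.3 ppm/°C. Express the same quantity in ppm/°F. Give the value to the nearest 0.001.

44.611 ppm/°F

Since only a temperature interval is involved, the additive offset between the scales drops out.
A change of 1°F is a change of 5/9°C, so per °F the value is 80.3 × 5/9 = 44.611.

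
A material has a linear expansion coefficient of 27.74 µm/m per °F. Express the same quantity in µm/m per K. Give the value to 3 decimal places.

49.932 µm/m per K

Since only a temperature interval is involved, the additive offset between the scales drops out.
A change of 1 K is a change of 1.8°F, so per K the value is 27.74 × 1.8 = 49.932.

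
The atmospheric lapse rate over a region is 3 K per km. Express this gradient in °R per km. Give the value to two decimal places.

5.40 °R/km

Since only a temperature interval is involved, the additive offset between the scales drops out.
A change of 1 K is a change of 1.8°R, so 3 × 1.8 = 5.40.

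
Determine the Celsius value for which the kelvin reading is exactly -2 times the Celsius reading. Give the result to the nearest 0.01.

-91.05°C

Let C be the Celsius reading. The kelvin reading is K = 1·C + 273.15.
Require K = -2·C: 1·C + 273.15 = -2·C.
(3)·C = -273.15  ⇒  C = -91.05.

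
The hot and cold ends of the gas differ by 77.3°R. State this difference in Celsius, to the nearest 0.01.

For a temperature interval the offset drops out; only the factor 5/9 applies.
77.3 × 5/9 = 42.94.

42.94°C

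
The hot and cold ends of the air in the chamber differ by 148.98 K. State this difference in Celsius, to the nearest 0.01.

148.98°C

Kelvin and Celsius degrees are the same size, so the interval is unchanged: 148.98.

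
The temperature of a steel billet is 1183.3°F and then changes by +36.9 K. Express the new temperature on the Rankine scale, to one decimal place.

1709.4°R

Initial temperature in Celsius: (1183.3 - 32) × 5/9 = 639.6111°C.
The 36.9 K change is an interval; Kelvin and Celsius degrees are the same size, so ΔC = +36.9°C.
Final Celsius temperature: 639.6111 + 36.9000 = 676.5111°C.
In Rankine: 676.5111 × 1.8 + 491.67 = 1709.4°R.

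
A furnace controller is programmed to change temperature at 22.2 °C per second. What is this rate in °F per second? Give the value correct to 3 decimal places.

39.960 °F/second

Since only a temperature interval is involved, the additive offset between the scales drops out.
A change of 1°C is a change of 1.8°F, so 22.2 × 1.8 = 39.960.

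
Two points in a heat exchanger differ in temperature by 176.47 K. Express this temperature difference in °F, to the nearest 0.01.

317.65°F

For a temperature interval the offset drops out; only the factor 1.8 applies.
176.47 × 1.8 = 317.65.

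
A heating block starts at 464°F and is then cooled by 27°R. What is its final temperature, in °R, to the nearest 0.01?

896.67°R

Initial temperature in Celsius: (464 - 32) × 5/9 = 240.0000°C.
The 27°R change is an interval, so only the factor 5/9 applies: -27 × 5/9 = -15.0000°C.
Final Celsius temperature: 240.0000 - 15.0000 = 225.0000°C.
In Rankine: 225.0000 × 1.8 + 491.67 = 896.67°R.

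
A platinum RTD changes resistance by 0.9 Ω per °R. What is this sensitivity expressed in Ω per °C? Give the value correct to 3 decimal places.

1.620 Ω per °C

Since only a temperature interval is involved, the additive offset between the scales drops out.
A change of 1°C is a change of 1.8°R, so per °C the value is 0.9 × 1.8 = 1.620.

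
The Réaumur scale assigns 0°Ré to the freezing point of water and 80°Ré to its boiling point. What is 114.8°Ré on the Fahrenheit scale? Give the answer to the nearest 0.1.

290.3°F

Linear interpolation between the fixed points: C = (114.8 - 0) × 100 / (80 - 0) = 143.5000°C.
Then 143.5000 × 1.8 + 32 = 290.3°F.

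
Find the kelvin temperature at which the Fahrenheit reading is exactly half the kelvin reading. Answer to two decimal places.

Let K be the kelvin reading. The Fahrenheit reading is F = 1.8·K - 459.67.
Require F = 0.5·K: 1.8·K - 459.67 = 0.5·K.
(1.3)·K = 459.67  ⇒  K = 353.59.

353.59 K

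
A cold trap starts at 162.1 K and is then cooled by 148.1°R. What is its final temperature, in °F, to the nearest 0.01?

Initial temperature in Celsius: 162.1 - 273.15 = -111.0500°C.
The 148.1°R change is an interval, so only the factor 5/9 applies: -148.1 × 5/9 = -82.2778°C.
Final Celsius temperature: -111.0500 - 82.2778 = -193.3278°C.
In Fahrenheit: -193.3278 × 1.8 + 32 = -315.99°F.

-315.99°F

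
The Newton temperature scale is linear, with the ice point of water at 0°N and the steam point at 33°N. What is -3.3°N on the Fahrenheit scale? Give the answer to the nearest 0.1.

Linear interpolation between the fixed points: C = (-3.3 - 0) × 100 / (33 - 0) = -10.0000°C.
Then -10.0000 × 1.8 + 32 = 14.0°F.

14.0°F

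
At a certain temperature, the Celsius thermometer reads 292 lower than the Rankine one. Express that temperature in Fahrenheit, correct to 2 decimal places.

-417.26°F

Let x be the Rankine reading; then the Celsius reading is 5/9·x - 273.15.
(5/9·x - 273.15) - x = -292  ⇒  (-4/9)·x = -18.85  ⇒  x = 42.4125°R.
In Celsius: (42.4125 - 491.67) × 5/9 = -249.5875°C.
In Fahrenheit: -249.5875 × 1.8 + 32 = -417.26°F.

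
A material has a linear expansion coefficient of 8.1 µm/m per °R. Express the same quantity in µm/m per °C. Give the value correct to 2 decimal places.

14.58 µm/m per °C

Since only a temperature interval is involved, the additive offset between the scales drops out.
A change of 1°C is a change of 1.8°R, so per °C the value is 8.1 × 1.8 = 14.58.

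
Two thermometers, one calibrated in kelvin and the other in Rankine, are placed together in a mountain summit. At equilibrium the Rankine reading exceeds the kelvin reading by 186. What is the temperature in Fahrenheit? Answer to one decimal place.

Let x be the kelvin reading; then the Rankine reading is 1.8·x.
(1.8·x) - x = 186  ⇒  (0.8)·x = 186  ⇒  x = 232.5000 K.
In Celsius: 232.5 - 273.15 = -40.6500°C.
In Fahrenheit: -40.6500 × 1.8 + 32 = -41.2°F.

-41.2°F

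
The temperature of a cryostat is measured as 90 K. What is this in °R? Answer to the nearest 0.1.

In Celsius: 90 - 273.15 = -183.1500°C.
In Rankine: -183.1500 × 1.8 + 491.67 = 162.0°R.

162.0°R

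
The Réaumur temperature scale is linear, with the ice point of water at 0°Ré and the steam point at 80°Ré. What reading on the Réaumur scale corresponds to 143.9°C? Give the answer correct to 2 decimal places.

Linearly onto the Réaumur scale: 0 + (143.9000 / 100) × (80 - 0) = 115.12°Ré.

115.12°Ré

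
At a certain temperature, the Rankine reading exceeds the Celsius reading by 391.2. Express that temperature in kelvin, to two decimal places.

Let x be the Rankine reading; then the Celsius reading is 5/9·x - 273.15.
(5/9·x - 273.15) - x = -391.2  ⇒  (-4/9)·x = -118.05  ⇒  x = 265.6125°R.
In Celsius: (265.6125 - 491.67) × 5/9 = -125.5875°C.
In kelvin: -125.5875 + 273.15 = 147.56 K.

147.56 K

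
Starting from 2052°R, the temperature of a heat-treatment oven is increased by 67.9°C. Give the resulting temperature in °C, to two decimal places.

Initial temperature in Celsius: (2052 - 491.67) × 5/9 = 866.8500°C.
Final Celsius temperature: 866.8500 + 67.9000 = 934.7500°C.

934.75°C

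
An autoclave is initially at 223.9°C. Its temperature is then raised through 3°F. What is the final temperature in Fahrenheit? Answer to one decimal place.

438.0°F

The 3°F change is an interval, so only the factor 5/9 applies: +3 × 5/9 = +1.6667°C.
Final Celsius temperature: 223.9000 + 1.6667 = 225.5667°C.
In Fahrenheit: 225.5667 × 1.8 + 32 = 438.0°F.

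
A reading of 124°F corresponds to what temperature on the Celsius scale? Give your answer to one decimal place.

In Celsius: (124 - 32) × 5/9 = 51.1111°C.

51.1°C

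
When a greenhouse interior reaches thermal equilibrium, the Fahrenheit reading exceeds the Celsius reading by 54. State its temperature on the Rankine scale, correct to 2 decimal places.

541.17°R

Let x be the Fahrenheit reading; then the Celsius reading is 5/9·x - 17.7778.
(5/9·x - 17.7778) - x = -54  ⇒  (-4/9)·x = -36.2222  ⇒  x = 81.5000°F.
In Celsius: (81.5 - 32) × 5/9 = 27.5000°C.
In Rankine: 27.5000 × 1.8 + 491.67 = 541.17°R.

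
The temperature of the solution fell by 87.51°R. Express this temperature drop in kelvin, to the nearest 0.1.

Only the scale ratio 5/9 matters for a change in temperature.
87.51 × 5/9 = 48.6.

48.6 K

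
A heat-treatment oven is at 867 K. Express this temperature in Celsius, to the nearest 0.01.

593.85°C

In Celsius: 867 - 273.15 = 593.8500°C.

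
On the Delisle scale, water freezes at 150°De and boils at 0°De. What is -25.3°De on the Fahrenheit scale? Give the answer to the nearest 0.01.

242.36°F

Linear interpolation between the fixed points: C = (-25.3 - 150) × 100 / (0 - 150) = 116.8667°C.
Then 116.8667 × 1.8 + 32 = 242.36°F.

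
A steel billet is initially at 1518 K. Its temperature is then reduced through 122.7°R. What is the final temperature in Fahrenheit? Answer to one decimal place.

Initial temperature in Celsius: 1518 - 273.15 = 1244.8500°C.
The 122.7°R change is an interval, so only the factor 5/9 applies: -122.7 × 5/9 = -68.1667°C.
Final Celsius temperature: 1244.8500 - 68.1667 = 1176.6833°C.
In Fahrenheit: 1176.6833 × 1.8 + 32 = 2150.0°F.

2150.0°F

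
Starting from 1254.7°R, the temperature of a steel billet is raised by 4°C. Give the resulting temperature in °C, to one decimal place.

Initial temperature in Celsius: (1254.7 - 491.67) × 5/9 = 423.9056°C.
Final Celsius temperature: 423.9056 + 4.0000 = 427.9056°C.

427.9°C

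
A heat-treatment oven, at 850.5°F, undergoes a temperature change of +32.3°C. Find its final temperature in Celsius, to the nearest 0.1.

Initial temperature in Celsius: (850.5 - 32) × 5/9 = 454.7222°C.
Final Celsius temperature: 454.7222 + 32.3000 = 487.0222°C.

487.0°C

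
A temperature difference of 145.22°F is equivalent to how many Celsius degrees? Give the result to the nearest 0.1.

80.7°C

An interval of 1°F corresponds to 5/9°C.
145.22 × 5/9 = 80.7.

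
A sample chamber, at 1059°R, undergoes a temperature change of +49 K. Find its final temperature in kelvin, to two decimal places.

637.33 K

Initial temperature in Celsius: (1059 - 491.67) × 5/9 = 315.1833°C.
The 49 K change is an interval; Kelvin and Celsius degrees are the same size, so ΔC = +49°C.
Final Celsius temperature: 315.1833 + 49.0000 = 364.1833°C.
In kelvin: 364.1833 + 273.15 = 637.33 K.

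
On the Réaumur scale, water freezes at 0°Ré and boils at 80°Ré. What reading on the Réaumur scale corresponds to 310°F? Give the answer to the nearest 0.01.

First in Celsius: (310 - 32) × 5/9 = 154.4444°C.
Linearly onto the Réaumur scale: 0 + (154.4444 / 100) × (80 - 0) = 123.56°Ré.

123.56°Ré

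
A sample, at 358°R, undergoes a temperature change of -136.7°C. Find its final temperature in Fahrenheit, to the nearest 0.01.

Initial temperature in Celsius: (358 - 491.67) × 5/9 = -74.2611°C.
Final Celsius temperature: -74.2611 - 136.7000 = -210.9611°C.
In Fahrenheit: -210.9611 × 1.8 + 32 = -347.73°F.

-347.73°F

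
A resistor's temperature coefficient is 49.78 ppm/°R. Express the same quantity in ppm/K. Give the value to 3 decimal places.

Since only a temperature interval is involved, the additive offset between the scales drops out.
A change of 1 K is a change of 1.8°R, so per K the value is 49.78 × 1.8 = 89.604.

89.604 ppm/K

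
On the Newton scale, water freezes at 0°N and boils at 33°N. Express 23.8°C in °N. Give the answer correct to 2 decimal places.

Linearly onto the Newton scale: 0 + (23.8000 / 100) × (33 - 0) = 7.85°N.

7.85°N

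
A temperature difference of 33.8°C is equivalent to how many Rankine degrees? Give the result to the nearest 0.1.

60.8°R

Only the scale ratio 1.8 matters for a change in temperature.
33.8 × 1.8 = 60.8.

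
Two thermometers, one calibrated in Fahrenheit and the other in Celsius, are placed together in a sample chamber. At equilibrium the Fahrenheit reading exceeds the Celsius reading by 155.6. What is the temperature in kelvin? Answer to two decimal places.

427.65 K

Let x be the Fahrenheit reading; then the Celsius reading is 5/9·x - 17.7778.
(5/9·x - 17.7778) - x = -155.6  ⇒  (-4/9)·x = -137.822  ⇒  x = 310.1000°F.
In Celsius: (310.1 - 32) × 5/9 = 154.5000°C.
In kelvin: 154.5000 + 273.15 = 427.65 K.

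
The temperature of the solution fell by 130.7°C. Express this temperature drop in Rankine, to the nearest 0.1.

An interval of 1°C corresponds to 1.8°R.
130.7 × 1.8 = 235.3.

235.3°R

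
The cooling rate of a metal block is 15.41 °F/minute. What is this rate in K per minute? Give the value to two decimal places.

Since only a temperature interval is involved, the additive offset between the scales drops out.
A change of 1°F is a change of 5/9 K, so 15.41 × 5/9 = 8.56.

8.56 K/minute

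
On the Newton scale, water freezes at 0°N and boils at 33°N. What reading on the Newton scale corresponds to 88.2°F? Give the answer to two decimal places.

First in Celsius: (88.2 - 32) × 5/9 = 31.2222°C.
Linearly onto the Newton scale: 0 + (31.2222 / 100) × (33 - 0) = 10.30°N.

10.30°N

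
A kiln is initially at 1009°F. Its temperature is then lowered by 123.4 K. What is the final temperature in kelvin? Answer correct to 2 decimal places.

692.53 K

Initial temperature in Celsius: (1009 - 32) × 5/9 = 542.7778°C.
The 123.4 K change is an interval; Kelvin and Celsius degrees are the same size, so ΔC = -123.4°C.
Final Celsius temperature: 542.7778 - 123.4000 = 419.3778°C.
In kelvin: 419.3778 + 273.15 = 692.53 K.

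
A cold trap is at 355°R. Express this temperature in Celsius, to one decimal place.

-75.9°C

In Celsius: (355 - 491.67) × 5/9 = -75.9278°C.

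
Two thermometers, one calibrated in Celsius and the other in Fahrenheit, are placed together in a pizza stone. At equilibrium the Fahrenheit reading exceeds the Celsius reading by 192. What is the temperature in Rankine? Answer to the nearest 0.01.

Let x be the Celsius reading; then the Fahrenheit reading is 1.8·x + 32.
(1.8·x + 32) - x = 192  ⇒  (0.8)·x = 160  ⇒  x = 200.0000°C.
In Rankine: 200.0000 × 1.8 + 491.67 = 851.67°R.

851.67°R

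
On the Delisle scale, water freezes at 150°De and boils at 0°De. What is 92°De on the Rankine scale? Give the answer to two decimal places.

Linear interpolation between the fixed points: C = (92 - 150) × 100 / (0 - 150) = 38.6667°C.
Then 38.6667 × 1.8 + 491.67 = 561.27°R.

561.27°R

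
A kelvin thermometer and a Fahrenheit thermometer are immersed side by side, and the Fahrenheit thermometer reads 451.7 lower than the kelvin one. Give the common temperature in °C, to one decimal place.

Let x be the kelvin reading; then the Fahrenheit reading is 1.8·x - 459.67.
(1.8·x - 459.67) - x = -451.7  ⇒  (0.8)·x = 7.97  ⇒  x = 9.9625 K.
In Celsius: 9.9625 - 273.15 = -263.2°C.

-263.2°C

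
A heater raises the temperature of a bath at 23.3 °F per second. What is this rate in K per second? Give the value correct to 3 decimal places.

12.944 K/second

Since only a temperature interval is involved, the additive offset between the scales drops out.
A change of 1°F is a change of 5/9 K, so 23.3 × 5/9 = 12.944.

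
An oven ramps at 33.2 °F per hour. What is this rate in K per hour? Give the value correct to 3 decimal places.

18.444 K/hour

Since only a temperature interval is involved, the additive offset between the scales drops out.
A change of 1°F is a change of 5/9 K, so 33.2 × 5/9 = 18.444.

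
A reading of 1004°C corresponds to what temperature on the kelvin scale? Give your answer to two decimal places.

In kelvin: 1004.0000 + 273.15 = 1277.15 K.

1277.15 K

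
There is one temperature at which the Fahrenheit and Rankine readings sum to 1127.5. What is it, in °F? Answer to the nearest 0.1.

Let F be the Fahrenheit reading. The Rankine reading is R = 1·F + 459.67.
Require F + R = 1127.5: (2)·F + 459.67 = 1127.5.
F = (1127.5 - 459.67) / (2) = 333.9.

333.9°F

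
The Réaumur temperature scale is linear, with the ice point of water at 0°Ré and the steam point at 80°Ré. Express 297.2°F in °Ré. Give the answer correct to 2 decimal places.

117.87°Ré

First in Celsius: (297.2 - 32) × 5/9 = 147.3333°C.
Linearly onto the Réaumur scale: 0 + (147.3333 / 100) × (80 - 0) = 117.87°Ré.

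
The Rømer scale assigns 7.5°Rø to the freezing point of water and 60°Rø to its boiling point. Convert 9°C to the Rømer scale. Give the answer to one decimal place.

12.2°Rø

Linearly onto the Rømer scale: 7.5 + (9.0000 / 100) × (60 - 7.5) = 12.2°Rø.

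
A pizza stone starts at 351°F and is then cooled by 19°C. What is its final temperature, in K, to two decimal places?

431.37 K

Initial temperature in Celsius: (351 - 32) × 5/9 = 177.2222°C.
Final Celsius temperature: 177.2222 - 19.0000 = 158.2222°C.
In kelvin: 158.2222 + 273.15 = 431.37 K.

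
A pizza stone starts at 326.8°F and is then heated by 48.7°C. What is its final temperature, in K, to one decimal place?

Initial temperature in Celsius: (326.8 - 32) × 5/9 = 163.7778°C.
Final Celsius temperature: 163.7778 + 48.7000 = 212.4778°C.
In kelvin: 212.4778 + 273.15 = 485.6 K.

485.6 K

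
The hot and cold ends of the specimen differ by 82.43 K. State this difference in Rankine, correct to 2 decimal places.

148.37°R

An interval of 1 K corresponds to 1.8°R.
82.43 × 1.8 = 148.37.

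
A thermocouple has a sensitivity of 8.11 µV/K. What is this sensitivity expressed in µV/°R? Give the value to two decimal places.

4.51 µV/°R

Since only a temperature interval is involved, the additive offset between the scales drops out.
A change of 1°R is a change of 5/9 K, so per °R the value is 8.11 × 5/9 = 4.51.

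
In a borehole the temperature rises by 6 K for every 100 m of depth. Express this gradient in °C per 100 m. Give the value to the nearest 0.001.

The quantity depends on a temperature interval, so only the ratio of degree sizes applies; the offset between the scales is irrelevant.
A change of 1 K is a change of 1°C, so 6 × 1 = 6.000.

6.000 °C/100 m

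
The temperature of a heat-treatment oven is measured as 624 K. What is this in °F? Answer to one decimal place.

In Celsius: 624 - 273.15 = 350.8500°C.
In Fahrenheit: 350.8500 × 1.8 + 32 = 663.5°F.

663.5°F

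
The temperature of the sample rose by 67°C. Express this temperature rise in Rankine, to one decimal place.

120.6°R

For a temperature interval the offset drops out; only the factor 1.8 applies.
67 × 1.8 = 120.6.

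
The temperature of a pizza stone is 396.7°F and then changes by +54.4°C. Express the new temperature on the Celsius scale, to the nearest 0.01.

Initial temperature in Celsius: (396.7 - 32) × 5/9 = 202.6111°C.
Final Celsius temperature: 202.6111 + 54.4000 = 257.0111°C.

257.01°C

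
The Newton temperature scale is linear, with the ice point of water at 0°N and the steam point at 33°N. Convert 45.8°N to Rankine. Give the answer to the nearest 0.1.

Linear interpolation between the fixed points: C = (45.8 - 0) × 100 / (33 - 0) = 138.7879°C.
Then 138.7879 × 1.8 + 491.67 = 741.5°R.

741.5°R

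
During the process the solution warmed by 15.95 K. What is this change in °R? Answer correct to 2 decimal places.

Only the scale ratio 1.8 matters for a change in temperature.
15.95 × 1.8 = 28.71.

28.71°R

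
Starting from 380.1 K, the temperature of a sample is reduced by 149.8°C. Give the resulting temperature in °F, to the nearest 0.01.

Initial temperature in Celsius: 380.1 - 273.15 = 106.9500°C.
Final Celsius temperature: 106.9500 - 149.8000 = -42.8500°C.
In Fahrenheit: -42.8500 × 1.8 + 32 = -45.13°F.

-45.13°F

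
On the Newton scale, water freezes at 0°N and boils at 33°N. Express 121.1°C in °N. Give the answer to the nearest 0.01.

39.96°N

Linearly onto the Newton scale: 0 + (121.1000 / 100) × (33 - 0) = 39.96°N.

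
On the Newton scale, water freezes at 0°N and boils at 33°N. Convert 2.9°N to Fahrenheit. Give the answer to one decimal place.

Linear interpolation between the fixed points: C = (2.9 - 0) × 100 / (33 - 0) = 8.7879°C.
Then 8.7879 × 1.8 + 32 = 47.8°F.

47.8°F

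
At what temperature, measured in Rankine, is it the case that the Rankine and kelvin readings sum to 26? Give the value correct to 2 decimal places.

16.71°R

Let R be the Rankine reading. The kelvin reading is K = 5/9·R.
Require R + K = 26: (14/9)·R = 26.
R = (26) / (14/9) = 16.71.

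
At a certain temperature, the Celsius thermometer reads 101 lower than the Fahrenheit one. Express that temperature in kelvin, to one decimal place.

Let x be the Fahrenheit reading; then the Celsius reading is 5/9·x - 17.7778.
(5/9·x - 17.7778) - x = -101  ⇒  (-4/9)·x = -83.2222  ⇒  x = 187.2500°F.
In Celsius: (187.25 - 32) × 5/9 = 86.2500°C.
In kelvin: 86.2500 + 273.15 = 359.4 K.

359.4 K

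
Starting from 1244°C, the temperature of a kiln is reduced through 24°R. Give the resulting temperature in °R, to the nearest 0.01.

The 24°R change is an interval, so only the factor 5/9 applies: -24 × 5/9 = -13.3333°C.
Final Celsius temperature: 1244.0000 - 13.3333 = 1230.6667°C.
In Rankine: 1230.6667 × 1.8 + 491.67 = 2706.87°R.

2706.87°R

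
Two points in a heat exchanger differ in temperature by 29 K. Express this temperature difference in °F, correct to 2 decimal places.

An interval of 1 K corresponds to 1.8°F.
29 × 1.8 = 52.20.

52.20°F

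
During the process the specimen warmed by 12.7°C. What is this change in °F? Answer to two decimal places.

22.86°F

An interval of 1°C corresponds to 1.8°F.
12.7 × 1.8 = 22.86.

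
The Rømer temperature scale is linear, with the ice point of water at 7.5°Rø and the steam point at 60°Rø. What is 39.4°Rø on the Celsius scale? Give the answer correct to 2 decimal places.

60.76°C

Linear interpolation between the fixed points: C = (39.4 - 7.5) × 100 / (60 - 7.5) = 60.7619°C.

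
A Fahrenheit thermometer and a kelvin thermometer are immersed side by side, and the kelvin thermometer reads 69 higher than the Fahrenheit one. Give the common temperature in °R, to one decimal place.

879.0°R

Let x be the Fahrenheit reading; then the kelvin reading is 5/9·x + 255.372.
(5/9·x + 255.372) - x = 69  ⇒  (-4/9)·x = -186.372  ⇒  x = 419.3375°F.
In Celsius: (419.3375 - 32) × 5/9 = 215.1875°C.
In Rankine: 215.1875 × 1.8 + 491.67 = 879.0°R.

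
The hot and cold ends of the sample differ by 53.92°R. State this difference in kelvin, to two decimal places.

29.96 K

For a temperature interval the offset drops out; only the factor 5/9 applies.
53.92 × 5/9 = 29.96.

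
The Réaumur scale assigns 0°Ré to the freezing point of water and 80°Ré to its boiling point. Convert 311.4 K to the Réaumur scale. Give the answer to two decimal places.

30.60°Ré

First in Celsius: 311.4 - 273.15 = 38.2500°C.
Linearly onto the Réaumur scale: 0 + (38.2500 / 100) × (80 - 0) = 30.60°Ré.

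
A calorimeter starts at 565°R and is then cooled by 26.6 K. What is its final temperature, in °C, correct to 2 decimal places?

14.14°C

Initial temperature in Celsius: (565 - 491.67) × 5/9 = 40.7389°C.
The 26.6 K change is an interval; Kelvin and Celsius degrees are the same size, so ΔC = -26.6°C.
Final Celsius temperature: 40.7389 - 26.6000 = 14.1389°C.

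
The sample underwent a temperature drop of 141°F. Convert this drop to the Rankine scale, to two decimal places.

141.00°R

Fahrenheit and Rankine degrees are the same size, so the interval is unchanged: 141.00.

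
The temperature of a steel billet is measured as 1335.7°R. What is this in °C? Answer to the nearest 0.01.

In Celsius: (1335.7 - 491.67) × 5/9 = 468.9056°C.

468.91°C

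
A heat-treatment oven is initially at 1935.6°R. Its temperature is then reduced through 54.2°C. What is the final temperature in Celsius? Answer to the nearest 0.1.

748.0°C

Initial temperature in Celsius: (1935.6 - 491.67) × 5/9 = 802.1833°C.
Final Celsius temperature: 802.1833 - 54.2000 = 747.9833°C.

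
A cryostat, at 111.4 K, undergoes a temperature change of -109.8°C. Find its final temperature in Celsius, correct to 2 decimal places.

Initial temperature in Celsius: 111.4 - 273.15 = -161.7500°C.
Final Celsius temperature: -161.7500 - 109.8000 = -271.5500°C.

-271.55°C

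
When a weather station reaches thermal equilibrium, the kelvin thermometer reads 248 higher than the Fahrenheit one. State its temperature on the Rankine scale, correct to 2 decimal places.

Let x be the Fahrenheit reading; then the kelvin reading is 5/9·x + 255.372.
(5/9·x + 255.372) - x = 248  ⇒  (-4/9)·x = -7.37222  ⇒  x = 16.5875°F.
In Celsius: (16.5875 - 32) × 5/9 = -8.5625°C.
In Rankine: -8.5625 × 1.8 + 491.67 = 476.26°R.

476.26°R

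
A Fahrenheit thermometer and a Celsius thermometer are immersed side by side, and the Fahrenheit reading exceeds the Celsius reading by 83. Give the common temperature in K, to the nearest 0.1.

Let x be the Fahrenheit reading; then the Celsius reading is 5/9·x - 17.7778.
(5/9·x - 17.7778) - x = -83  ⇒  (-4/9)·x = -65.2222  ⇒  x = 146.7500°F.
In Celsius: (146.75 - 32) × 5/9 = 63.7500°C.
In kelvin: 63.7500 + 273.15 = 336.9 K.

336.9 K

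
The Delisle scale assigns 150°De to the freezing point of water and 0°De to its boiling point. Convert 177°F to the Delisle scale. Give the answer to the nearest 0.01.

29.17°De

First in Celsius: (177 - 32) × 5/9 = 80.5556°C.
Linearly onto the Delisle scale: 150 + (80.5556 / 100) × (0 - 150) = 29.17°De.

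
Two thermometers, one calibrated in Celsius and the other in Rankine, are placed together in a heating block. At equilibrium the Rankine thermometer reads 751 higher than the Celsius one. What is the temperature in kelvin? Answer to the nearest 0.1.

597.3 K

Let x be the Celsius reading; then the Rankine reading is 1.8·x + 491.67.
(1.8·x + 491.67) - x = 751  ⇒  (0.8)·x = 259.33  ⇒  x = 324.1625°C.
In kelvin: 324.1625 + 273.15 = 597.3 K.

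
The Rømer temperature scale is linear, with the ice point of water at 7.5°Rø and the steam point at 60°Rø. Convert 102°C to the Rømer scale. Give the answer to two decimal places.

61.05°Rø

Linearly onto the Rømer scale: 7.5 + (102.0000 / 100) × (60 - 7.5) = 61.05°Rø.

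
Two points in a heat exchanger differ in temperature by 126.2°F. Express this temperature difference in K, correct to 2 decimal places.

For a temperature interval the offset drops out; only the factor 5/9 applies.
126.2 × 5/9 = 70.11.

70.11 K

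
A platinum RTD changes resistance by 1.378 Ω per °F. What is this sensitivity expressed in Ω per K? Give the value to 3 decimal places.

2.480 Ω per K

Since only a temperature interval is involved, the additive offset between the scales drops out.
A change of 1 K is a change of 1.8°F, so per K the value is 1.378 × 1.8 = 2.480.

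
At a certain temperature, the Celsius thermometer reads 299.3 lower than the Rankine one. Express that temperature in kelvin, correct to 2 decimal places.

Let x be the Rankine reading; then the Celsius reading is 5/9·x - 273.15.
(5/9·x - 273.15) - x = -299.3  ⇒  (-4/9)·x = -26.15  ⇒  x = 58.8375°R.
In Celsius: (58.8375 - 491.67) × 5/9 = -240.4625°C.
In kelvin: -240.4625 + 273.15 = 32.69 K.

32.69 K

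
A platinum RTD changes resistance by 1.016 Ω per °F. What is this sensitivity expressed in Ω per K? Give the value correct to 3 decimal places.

Since only a temperature interval is involved, the additive offset between the scales drops out.
A change of 1 K is a change of 1.8°F, so per K the value is 1.016 × 1.8 = 1.829.

1.829 Ω per K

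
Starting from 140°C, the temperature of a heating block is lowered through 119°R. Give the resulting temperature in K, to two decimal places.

The 119°R change is an interval, so only the factor 5/9 applies: -119 × 5/9 = -66.1111°C.
Final Celsius temperature: 140.0000 - 66.1111 = 73.8889°C.
In kelvin: 73.8889 + 273.15 = 347.04 K.

347.04 K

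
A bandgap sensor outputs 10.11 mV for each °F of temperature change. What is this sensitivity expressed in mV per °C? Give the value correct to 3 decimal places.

18.198 mV per °C

The quantity depends on a temperature interval, so only the ratio of degree sizes applies; the offset between the scales is irrelevant.
A change of 1°C is a change of 1.8°F, so per °C the value is 10.11 × 1.8 = 18.198.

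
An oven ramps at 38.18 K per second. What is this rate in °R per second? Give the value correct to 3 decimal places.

The quantity depends on a temperature interval, so only the ratio of degree sizes applies; the offset between the scales is irrelevant.
A change of 1 K is a change of 1.8°R, so 38.18 × 1.8 = 68.724.

68.724 °R/second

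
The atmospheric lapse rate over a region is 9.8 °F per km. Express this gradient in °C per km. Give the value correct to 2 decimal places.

Since only a temperature interval is involved, the additive offset between the scales drops out.
A change of 1°F is a change of 5/9°C, so 9.8 × 5/9 = 5.44.

5.44 °C/km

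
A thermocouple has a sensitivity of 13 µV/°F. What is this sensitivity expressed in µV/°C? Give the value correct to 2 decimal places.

Since only a temperature interval is involved, the additive offset between the scales drops out.
A change of 1°C is a change of 1.8°F, so per °C the value is 13 × 1.8 = 23.40.

23.40 µV/°C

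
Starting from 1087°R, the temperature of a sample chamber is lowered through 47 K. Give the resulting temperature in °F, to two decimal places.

542.73°F

Initial temperature in Celsius: (1087 - 491.67) × 5/9 = 330.7389°C.
The 47 K change is an interval; Kelvin and Celsius degrees are the same size, so ΔC = -47°C.
Final Celsius temperature: 330.7389 - 47.0000 = 283.7389°C.
In Fahrenheit: 283.7389 × 1.8 + 32 = 542.73°F.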